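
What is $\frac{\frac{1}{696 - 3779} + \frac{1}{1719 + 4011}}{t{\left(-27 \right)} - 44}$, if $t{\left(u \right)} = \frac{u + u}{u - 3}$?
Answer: $\frac{2647}{745487898} \approx 3.5507 \cdot 10^{-6}$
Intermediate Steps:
$t{\left(u \right)} = \frac{2 u}{-3 + u}$
$\frac{\frac{1}{696 - 3779} + \frac{1}{1719 + 4011}}{t{\left(-27 \right)} - 44} = \frac{\frac{1}{696 - 3779} + \frac{1}{1719 + 4011}}{2 \left(-27\right) \frac{1}{-3 - 27} - 44} = \frac{\frac{1}{-3083} + \frac{1}{5730}}{2 \left(-27\right) \frac{1}{-30} - 44} = \frac{- \frac{1}{3083} + \frac{1}{5730}}{2 \left(-27\right) \left(- \frac{1}{30}\right) - 44} = - \frac{2647}{17665590 \left(\frac{9}{5} - 44\right)} = - \frac{2647}{17665590 \left(- \frac{211}{5}\right)} = \left(- \frac{2647}{17665590}\right) \left(- \frac{5}{211}\right) = \frac{2647}{745487898}$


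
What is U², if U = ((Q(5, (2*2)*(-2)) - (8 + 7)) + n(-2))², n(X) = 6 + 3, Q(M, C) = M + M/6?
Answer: 1/1296 ≈ 0.00077160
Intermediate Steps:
Q(M, C) = 7*M/6 (Q(M, C) = M + M*(⅙) = M + M/6 = 7*M/6)
n(X) = 9
U = 1/36 (U = (((7/6)*5 - (8 + 7)) + 9)² = ((35/6 - 1*15) + 9)² = ((35/6 - 15) + 9)² = (-55/6 + 9)² = (-⅙)² = 1/36 ≈ 0.027778)
U² = (1/36)² = 1/1296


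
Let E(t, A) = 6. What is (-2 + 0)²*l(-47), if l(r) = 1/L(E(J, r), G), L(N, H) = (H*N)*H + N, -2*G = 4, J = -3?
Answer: 2/15 ≈ 0.13333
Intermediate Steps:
G = -2 (G = -½*4 = -2)
L(N, H) = N + N*H² (L(N, H) = N*H² + N = N + N*H²)
l(r) = 1/30 (l(r) = 1/(6*(1 + (-2)²)) = 1/(6*(1 + 4)) = 1/(6*5) = 1/30)
(-2 + 0)²*l(-47) = (-2 + 0)²*(1/30) = (-2)²*(1/30) = 4*(1/30) = 2/15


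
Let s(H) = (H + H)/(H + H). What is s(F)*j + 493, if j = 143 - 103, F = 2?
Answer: 533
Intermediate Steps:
s(H) = 1 (s(H) = (2*H)/((2*H)) = (2*H)*(1/(2*H)) = 1)
j = 40
s(F)*j + 493 = 1*40 + 493 = 40 + 493 = 533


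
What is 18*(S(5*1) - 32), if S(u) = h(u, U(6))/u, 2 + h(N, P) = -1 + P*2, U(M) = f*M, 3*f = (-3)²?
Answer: -2286/5 ≈ -457.20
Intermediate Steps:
f = 3 (f = (⅓)*(-3)² = (⅓)*9 = 3)
U(M) = 3*M
h(N, P) = -3 + 2*P (h(N, P) = -2 + (-1 + P*2) = -2 + (-1 + 2*P) = -3 + 2*P)
S(u) = 33/u (S(u) = (-3 + 2*(3*6))/u = (-3 + 2*18)/u = (-3 + 36)/u = 33/u)
18*(S(5*1) - 32) = 18*(33/((5*1)) - 32) = 18*(33/5 - 32) = 18*(-127/5) = -2286/5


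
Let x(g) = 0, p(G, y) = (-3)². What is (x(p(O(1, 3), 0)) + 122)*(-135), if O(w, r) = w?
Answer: -16470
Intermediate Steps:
p(G, y) = 9
(x(p(O(1, 3), 0)) + 122)*(-135) = (0 + 122)*(-135) = 122*(-135) = -16470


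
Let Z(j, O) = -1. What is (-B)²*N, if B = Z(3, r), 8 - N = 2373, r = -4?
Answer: -2365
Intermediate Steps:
N = -2365 (N = 8 - 1*2373 = 8 - 2373 = -2365)
B = -1
(-B)²*N = (-1*(-1))²*(-2365) = 1²*(-2365) = 1*(-2365) = -2365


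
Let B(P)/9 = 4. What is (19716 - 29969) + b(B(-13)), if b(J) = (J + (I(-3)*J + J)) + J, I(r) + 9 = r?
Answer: -10577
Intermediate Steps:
I(r) = -9 + r
B(P) = 36 (B(P) = 9*4 = 36)
b(J) = -9*J (b(J) = (J + ((-9 - 3)*J + J)) + J = (J + (-12*J + J)) + J = (J - 11*J) + J = -10*J + J = -9*J)
(19716 - 29969) + b(B(-13)) = (19716 - 29969) - 9*36 = -10253 - 324 = -10577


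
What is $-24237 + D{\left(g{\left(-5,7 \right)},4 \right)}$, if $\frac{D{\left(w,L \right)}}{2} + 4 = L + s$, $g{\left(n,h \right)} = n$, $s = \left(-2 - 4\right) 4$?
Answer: $-24285$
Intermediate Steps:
$s = -24$ ($s = \left(-6\right) 4 = -24$)
$D{\left(w,L \right)} = -56 + 2 L$ ($D{\left(w,L \right)} = -8 + 2 \left(L - 24\right) = -8 + 2 \left(-24 + L\right) = -8 + \left(-48 + 2 L\right) = -56 + 2 L$)
$-24237 + D{\left(g{\left(-5,7 \right)},4 \right)} = -24237 + \left(-56 + 2 \cdot 4\right) = -24237 + \left(-56 + 8\right) = -24237 - 48 = -24285$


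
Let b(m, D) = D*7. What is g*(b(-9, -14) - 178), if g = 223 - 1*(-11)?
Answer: -64584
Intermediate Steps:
b(m, D) = 7*D
g = 234 (g = 223 + 11 = 234)
g*(b(-9, -14) - 178) = 234*(7*(-14) - 178) = 234*(-98 - 178) = 234*(-276) = -64584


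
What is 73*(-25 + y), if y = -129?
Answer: -11242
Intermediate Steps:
73*(-25 + y) = 73*(-25 - 129) = 73*(-154) = -11242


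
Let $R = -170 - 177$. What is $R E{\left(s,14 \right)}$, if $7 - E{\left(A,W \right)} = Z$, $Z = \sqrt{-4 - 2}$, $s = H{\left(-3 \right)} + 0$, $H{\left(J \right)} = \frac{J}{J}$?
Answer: $-2429 + 347 i \sqrt{6} \approx -2429.0 + 849.97 i$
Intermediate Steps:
$R = -347$
$H{\left(J \right)} = 1$
$s = 1$ ($s = 1 + 0 = 1$)
$Z = i \sqrt{6}$ ($Z = \sqrt{-6} = i \sqrt{6} \approx 2.4495 i$)
$E{\left(A,W \right)} = 7 - i \sqrt{6}$
$R E{\left(s,14 \right)} = - 347 \left(7 - i \sqrt{6}\right) = -2429 + 347 i \sqrt{6}$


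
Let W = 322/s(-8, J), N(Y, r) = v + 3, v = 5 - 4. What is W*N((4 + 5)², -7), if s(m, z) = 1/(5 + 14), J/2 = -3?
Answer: 24472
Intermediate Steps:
J = -6 (J = 2*(-3) = -6)
s(m, z) = 1/19
v = 1
N(Y, r) = 4 (N(Y, r) = 1 + 3 = 4)
W = 6118 (W = 322/(1/19) = 322*19 = 6118)
W*N((4 + 5)², -7) = 6118*4 = 24472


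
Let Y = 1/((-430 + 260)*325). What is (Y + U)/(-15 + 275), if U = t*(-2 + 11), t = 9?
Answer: 4475249/14365000 ≈ 0.31154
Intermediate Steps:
U = 81 (U = 9*(-2 + 11) = 9*9 = 81)
Y = -1/55250 (Y = (1/325)/(-170) = -1/170*1/325 = -1/55250 ≈ -1.8100e-5)
(Y + U)/(-15 + 275) = (-1/55250 + 81)/(-15 + 275) = (4475249/55250)/260 = (4475249/55250)*(1/260) = 4475249/14365000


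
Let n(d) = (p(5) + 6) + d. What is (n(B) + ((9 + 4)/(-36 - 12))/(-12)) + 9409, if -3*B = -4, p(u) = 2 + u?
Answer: 5427853/576 ≈ 9423.4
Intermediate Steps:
B = 4/3 (B = -⅓*(-4) = 4/3 ≈ 1.3333)
n(d) = 13 + d (n(d) = ((2 + 5) + 6) + d = (7 + 6) + d = 13 + d)
(n(B) + ((9 + 4)/(-36 - 12))/(-12)) + 9409 = ((13 + 4/3) + ((9 + 4)/(-36 - 12))/(-12)) + 9409 = (43/3 + (13/(-48))*(-1/12)) + 9409 = (43/3 + (13*(-1/48))*(-1/12)) + 9409 = (43/3 - 13/48*(-1/12)) + 9409 = (43/3 + 13/576) + 9409 = 8269/576 + 9409 = 5427853/576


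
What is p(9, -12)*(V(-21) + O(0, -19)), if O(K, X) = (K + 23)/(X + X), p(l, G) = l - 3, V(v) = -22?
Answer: -2577/19 ≈ -135.63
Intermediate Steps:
p(l, G) = -3 + l
O(K, X) = (23 + K)/(2*X) (O(K, X) = (23 + K)/((2*X)) = (23 + K)*(1/(2*X)) = (23 + K)/(2*X))
p(9, -12)*(V(-21) + O(0, -19)) = (-3 + 9)*(-22 + (½)*(23 + 0)/(-19)) = 6*(-22 + (½)*(-1/19)*23) = 6*(-22 - 23/38) = 6*(-859/38) = -2577/19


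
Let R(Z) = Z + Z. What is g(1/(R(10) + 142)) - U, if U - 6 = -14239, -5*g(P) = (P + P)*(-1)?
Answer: 5764366/405 ≈ 14233.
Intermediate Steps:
R(Z) = 2*Z
g(P) = 2*P/5 (g(P) = -(P + P)*(-1)/5 = -2*P*(-1)/5 = -(-2)*P/5 = 2*P/5)
U = -14233 (U = 6 - 14239 = -14233)
g(1/(R(10) + 142)) - U = 2/(5*(2*10 + 142)) - 1*(-14233) = 2/(5*(20 + 142)) + 14233 = (⅖)/162 + 14233 = (⅖)*(1/162) + 14233 = 1/405 + 14233 = 5764366/405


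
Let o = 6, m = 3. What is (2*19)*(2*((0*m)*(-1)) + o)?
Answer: 228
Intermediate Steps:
(2*19)*(2*((0*m)*(-1)) + o) = (2*19)*(2*((0*3)*(-1)) + 6) = 38*(2*(0*(-1)) + 6) = 38*(2*0 + 6) = 38*(0 + 6) = 38*6 = 228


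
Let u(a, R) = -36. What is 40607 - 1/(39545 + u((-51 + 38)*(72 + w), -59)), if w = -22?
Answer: 1604341962/39509 ≈ 40607.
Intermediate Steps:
40607 - 1/(39545 + u((-51 + 38)*(72 + w), -59)) = 40607 - 1/(39545 - 36) = 40607 - 1/39509 = 1604341962/39509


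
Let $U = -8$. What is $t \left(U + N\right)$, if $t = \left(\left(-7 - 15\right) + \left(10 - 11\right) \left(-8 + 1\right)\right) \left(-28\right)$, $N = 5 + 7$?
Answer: $1680$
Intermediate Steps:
$N = 12$
$t = 420$ ($t = \left(-22 - -7\right) \left(-28\right) = \left(-22 + 7\right) \left(-28\right) = \left(-15\right) \left(-28\right) = 420$)
$t \left(U + N\right) = 420 \left(-8 + 12\right) = 420 \cdot 4 = 1680$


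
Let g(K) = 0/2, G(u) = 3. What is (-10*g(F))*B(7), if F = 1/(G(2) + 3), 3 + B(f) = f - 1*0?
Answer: 0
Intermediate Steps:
B(f) = -3 + f (B(f) = -3 + (f - 1*0) = -3 + (f + 0) = -3 + f)
F = 1/6 (F = 1/(3 + 3) = 1/6 ≈ 0.16667)
g(K) = 0 (g(K) = 0*(1/2) = 0)
(-10*g(F))*B(7) = (-10*0)*(-3 + 7) = 0*4 = 0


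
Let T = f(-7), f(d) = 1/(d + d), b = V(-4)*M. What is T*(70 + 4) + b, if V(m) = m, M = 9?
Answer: -289/7 ≈ -41.286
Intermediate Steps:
b = -36 (b = -4*9 = -36)
f(d) = 1/(2*d)
T = -1/14 (T = (½)/(-7) = (½)*(-⅐) = -1/14 ≈ -0.071429)
T*(70 + 4) + b = -(70 + 4)/14 - 36 = -1/14*74 - 36 = -37/7 - 36 = -289/7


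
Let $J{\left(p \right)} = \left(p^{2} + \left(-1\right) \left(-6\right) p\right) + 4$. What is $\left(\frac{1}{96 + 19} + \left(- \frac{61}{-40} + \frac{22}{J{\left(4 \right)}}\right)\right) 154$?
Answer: $\frac{144067}{460} \approx 313.19$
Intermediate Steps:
$J{\left(p \right)} = 4 + p^{2} + 6 p$ ($J{\left(p \right)} = \left(p^{2} + 6 p\right) + 4 = 4 + p^{2} + 6 p$)
$\left(\frac{1}{96 + 19} + \left(- \frac{61}{-40} + \frac{22}{J{\left(4 \right)}}\right)\right) 154 = \left(\frac{1}{96 + 19} + \left(- \frac{61}{-40} + \frac{22}{4 + 4^{2} + 6 \cdot 4}\right)\right) 154 = \left(\frac{1}{115} + \left(\left(-61\right) \left(- \frac{1}{40}\right) + \frac{22}{4 + 16 + 24}\right)\right) 154 = \left(\frac{1}{115} + \left(\frac{61}{40} + \frac{22}{44}\right)\right) 154 = \left(\frac{1}{115} + \left(\frac{61}{40} + 22 \cdot \frac{1}{44}\right)\right) 154 = \left(\frac{1}{115} + \left(\frac{61}{40} + \frac{1}{2}\right)\right) 154 = \left(\frac{1}{115} + \frac{81}{40}\right) 154 = \frac{1871}{920} \cdot 154 = \frac{144067}{460}$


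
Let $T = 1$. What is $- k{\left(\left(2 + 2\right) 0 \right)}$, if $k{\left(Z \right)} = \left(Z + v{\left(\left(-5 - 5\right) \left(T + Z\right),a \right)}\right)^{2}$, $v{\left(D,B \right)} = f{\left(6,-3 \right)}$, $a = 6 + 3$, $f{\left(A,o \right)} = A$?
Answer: $-36$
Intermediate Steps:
$a = 9$
$v{\left(D,B \right)} = 6$
$k{\left(Z \right)} = \left(6 + Z\right)^{2}$ ($k{\left(Z \right)} = \left(Z + 6\right)^{2} = \left(6 + Z\right)^{2}$)
$- k{\left(\left(2 + 2\right) 0 \right)} = - \left(6 + \left(2 + 2\right) 0\right)^{2} = - \left(6 + 4 \cdot 0\right)^{2} = - \left(6 + 0\right)^{2} = - 6^{2} = \left(-1\right) 36 = -36$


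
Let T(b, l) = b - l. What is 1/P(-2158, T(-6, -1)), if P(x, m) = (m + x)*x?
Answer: 1/4667754 ≈ 2.1424e-7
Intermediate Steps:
P(x, m) = x*(m + x)
1/P(-2158, T(-6, -1)) = 1/(-2158*((-6 - 1*(-1)) - 2158)) = 1/(-2158*((-6 + 1) - 2158)) = 1/(-2158*(-5 - 2158)) = 1/(-2158*(-2163)) = 1/4667754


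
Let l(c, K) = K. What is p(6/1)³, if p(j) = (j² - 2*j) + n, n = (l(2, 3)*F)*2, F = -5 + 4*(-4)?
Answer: -1061208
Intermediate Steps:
F = -21 (F = -5 - 16 = -21)
n = -126 (n = (3*(-21))*2 = -63*2 = -126)
p(j) = -126 + j² - 2*j (p(j) = (j² - 2*j) - 126 = -126 + j² - 2*j)
p(6/1)³ = (-126 + (6/1)² - 12/1)³ = (-126 + (6*1)² - 12)³ = (-126 + 6² - 2*6)³ = (-126 + 36 - 12)³ = (-102)³ = -1061208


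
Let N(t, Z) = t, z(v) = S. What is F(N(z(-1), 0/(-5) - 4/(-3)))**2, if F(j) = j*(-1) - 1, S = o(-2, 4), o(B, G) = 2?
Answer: 9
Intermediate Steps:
S = 2
z(v) = 2
F(j) = -1 - j (F(j) = -j - 1 = -1 - j)
F(N(z(-1), 0/(-5) - 4/(-3)))**2 = (-1 - 1*2)**2 = (-1 - 2)**2 = (-3)**2 = 9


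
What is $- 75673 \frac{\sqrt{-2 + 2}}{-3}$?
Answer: $0$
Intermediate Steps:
$- 75673 \frac{\sqrt{-2 + 2}}{-3} = - 75673 \sqrt{0} \left(- \frac{1}{3}\right) = - 75673 \cdot 0 \left(- \frac{1}{3}\right) = \left(-75673\right) 0 = 0$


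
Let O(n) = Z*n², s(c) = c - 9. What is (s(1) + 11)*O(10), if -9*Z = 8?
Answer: -800/3 ≈ -266.67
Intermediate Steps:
Z = -8/9 (Z = -⅑*8 = -8/9 ≈ -0.88889)
s(c) = -9 + c
O(n) = -8*n²/9
(s(1) + 11)*O(10) = ((-9 + 1) + 11)*(-8/9*10²) = (-8 + 11)*(-8/9*100) = 3*(-800/9) = -800/3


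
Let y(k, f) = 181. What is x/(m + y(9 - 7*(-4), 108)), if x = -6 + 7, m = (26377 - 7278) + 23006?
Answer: 1/42286 ≈ 2.3648e-5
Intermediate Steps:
m = 42105 (m = 19099 + 23006 = 42105)
x = 1
x/(m + y(9 - 7*(-4), 108)) = 1/(42105 + 181) = 1/42286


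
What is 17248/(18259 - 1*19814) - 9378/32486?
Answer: -287450659/25257865 ≈ -11.381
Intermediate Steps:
17248/(18259 - 1*19814) - 9378/32486 = 17248/(18259 - 19814) - 9378*1/32486 = 17248/(-1555) - 4689/16243 = 17248*(-1/1555) - 4689/16243 = -17248/1555 - 4689/16243 = -287450659/25257865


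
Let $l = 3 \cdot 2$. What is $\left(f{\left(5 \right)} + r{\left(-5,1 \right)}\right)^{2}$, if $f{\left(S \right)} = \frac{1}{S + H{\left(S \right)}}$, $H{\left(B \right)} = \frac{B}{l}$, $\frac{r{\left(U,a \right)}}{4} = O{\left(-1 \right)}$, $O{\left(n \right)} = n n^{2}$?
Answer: $\frac{17956}{1225} \approx 14.658$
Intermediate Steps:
$O{\left(n \right)} = n^{3}$
$l = 6$
$r{\left(U,a \right)} = -4$ ($r{\left(U,a \right)} = 4 \left(-1\right)^{3} = 4 \left(-1\right) = -4$)
$H{\left(B \right)} = \frac{B}{6}$
$f{\left(S \right)} = \frac{6}{7 S}$ ($f{\left(S \right)} = \frac{1}{S + \frac{S}{6}} = \frac{1}{\frac{7}{6} S} = \frac{6}{7 S}$)
$\left(f{\left(5 \right)} + r{\left(-5,1 \right)}\right)^{2} = \left(\frac{6}{7 \cdot 5} - 4\right)^{2} = \left(\frac{6}{7} \cdot \frac{1}{5} - 4\right)^{2} = \left(\frac{6}{35} - 4\right)^{2} = \left(- \frac{134}{35}\right)^{2} = \frac{17956}{1225}$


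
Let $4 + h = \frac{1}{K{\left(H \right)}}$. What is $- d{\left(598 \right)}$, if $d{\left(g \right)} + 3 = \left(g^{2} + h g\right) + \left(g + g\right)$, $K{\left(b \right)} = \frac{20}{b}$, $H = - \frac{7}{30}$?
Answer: $- \frac{106919407}{300} \approx -3.564 \cdot 10^{5}$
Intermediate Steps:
$H = - \frac{7}{30}$ ($H = \left(-7\right) \frac{1}{30} = - \frac{7}{30} \approx -0.23333$)
$h = - \frac{2407}{600}$ ($h = -4 + \frac{1}{20 \frac{1}{- \frac{7}{30}}} = -4 + \frac{1}{20 \left(- \frac{30}{7}\right)} = -4 + \frac{1}{- \frac{600}{7}} = -4 - \frac{7}{600} = - \frac{2407}{600} \approx -4.0117$)
$d{\left(g \right)} = -3 + g^{2} - \frac{1207 g}{600}$ ($d{\left(g \right)} = -3 + \left(\left(g^{2} - \frac{2407 g}{600}\right) + \left(g + g\right)\right) = -3 + \left(\left(g^{2} - \frac{2407 g}{600}\right) + 2 g\right) = -3 + \left(g^{2} - \frac{1207 g}{600}\right) = -3 + g^{2} - \frac{1207 g}{600}$)
$- d{\left(598 \right)} = - (-3 + 598^{2} - \frac{360893}{300}) = - (-3 + 357604 - \frac{360893}{300}) = \left(-1\right) \frac{106919407}{300} = - \frac{106919407}{300}$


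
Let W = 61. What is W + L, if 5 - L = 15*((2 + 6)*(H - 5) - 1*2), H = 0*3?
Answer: 696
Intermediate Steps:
H = 0
L = 635 (L = 5 - 15*((2 + 6)*(0 - 5) - 1*2) = 5 - 15*(8*(-5) - 2) = 5 - 15*(-40 - 2) = 5 - 15*(-42) = 5 - 1*(-630) = 5 + 630 = 635)
W + L = 61 + 635 = 696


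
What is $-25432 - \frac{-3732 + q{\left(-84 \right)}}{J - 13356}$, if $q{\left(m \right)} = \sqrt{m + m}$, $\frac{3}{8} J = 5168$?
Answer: $- \frac{8110009}{319} - \frac{3 i \sqrt{42}}{638} \approx -25423.0 - 0.030474 i$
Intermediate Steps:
$J = \frac{41344}{3}$ ($J = \frac{8}{3} \cdot 5168 = \frac{41344}{3} \approx 13781.0$)
$q{\left(m \right)} = \sqrt{2} \sqrt{m}$ ($q{\left(m \right)} = \sqrt{2 m} = \sqrt{2} \sqrt{m}$)
$-25432 - \frac{-3732 + q{\left(-84 \right)}}{J - 13356} = -25432 - \frac{-3732 + \sqrt{2} \sqrt{-84}}{\frac{41344}{3} - 13356} = -25432 - \frac{-3732 + \sqrt{2} \cdot 2 i \sqrt{21}}{\frac{1276}{3}} = -25432 - \left(-3732 + 2 i \sqrt{42}\right) \frac{3}{1276} = -25432 - \left(- \frac{2799}{319} + \frac{3 i \sqrt{42}}{638}\right) = -25432 + \left(\frac{2799}{319} - \frac{3 i \sqrt{42}}{638}\right) = - \frac{8110009}{319} - \frac{3 i \sqrt{42}}{638}$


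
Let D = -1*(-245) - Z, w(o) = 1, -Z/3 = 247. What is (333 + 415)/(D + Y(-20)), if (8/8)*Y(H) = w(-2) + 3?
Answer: 34/45 ≈ 0.75556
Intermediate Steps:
Z = -741 (Z = -3*247 = -741)
Y(H) = 4 (Y(H) = 1 + 3 = 4)
D = 986 (D = -1*(-245) - 1*(-741) = 245 + 741 = 986)
(333 + 415)/(D + Y(-20)) = (333 + 415)/(986 + 4) = 748/990 = 748*(1/990) = 34/45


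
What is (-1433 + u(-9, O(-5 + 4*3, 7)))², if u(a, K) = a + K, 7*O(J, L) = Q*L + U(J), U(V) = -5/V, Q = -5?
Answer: 5027944464/2401 ≈ 2.0941e+6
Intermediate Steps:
O(J, L) = -5*L/7 - 5/(7*J) (O(J, L) = (-5*L - 5/J)/7 = -5*L/7 - 5/(7*J))
u(a, K) = K + a
(-1433 + u(-9, O(-5 + 4*3, 7)))² = (-1433 + (5*(-1 - 1*(-5 + 4*3)*7)/(7*(-5 + 4*3)) - 9))² = (-1433 + (5*(-1 - 1*(-5 + 12)*7)/(7*(-5 + 12)) - 9))² = (-1433 + ((5/7)*(-1 - 1*7*7)/7 - 9))² = (-1433 + ((5/7)*(⅐)*(-1 - 49) - 9))² = (-1433 + ((5/7)*(⅐)*(-50) - 9))² = (-1433 + (-250/49 - 9))² = (-1433 - 691/49)² = (-70908/49)² = 5027944464/2401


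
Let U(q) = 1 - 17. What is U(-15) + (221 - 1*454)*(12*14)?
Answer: -39160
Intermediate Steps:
U(q) = -16
U(-15) + (221 - 1*454)*(12*14) = -16 + (221 - 1*454)*(12*14) = -16 + (221 - 454)*168 = -16 - 233*168 = -16 - 39144 = -39160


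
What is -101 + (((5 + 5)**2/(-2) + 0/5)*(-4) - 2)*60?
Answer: 11779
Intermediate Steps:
-101 + (((5 + 5)**2/(-2) + 0/5)*(-4) - 2)*60 = -101 + ((10**2*(-1/2) + 0*(1/5))*(-4) - 2)*60 = -101 + ((100*(-1/2) + 0)*(-4) - 2)*60 = -101 + ((-50 + 0)*(-4) - 2)*60 = -101 + (-50*(-4) - 2)*60 = -101 + (200 - 2)*60 = -101 + 198*60 = -101 + 11880 = 11779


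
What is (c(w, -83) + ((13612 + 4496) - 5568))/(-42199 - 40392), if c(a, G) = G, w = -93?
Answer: -12457/82591 ≈ -0.15083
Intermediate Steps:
(c(w, -83) + ((13612 + 4496) - 5568))/(-42199 - 40392) = (-83 + ((13612 + 4496) - 5568))/(-42199 - 40392) = (-83 + (18108 - 5568))/(-82591) = (-83 + 12540)*(-1/82591) = 12457*(-1/82591) = -12457/82591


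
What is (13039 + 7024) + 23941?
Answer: 44004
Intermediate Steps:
(13039 + 7024) + 23941 = 20063 + 23941 = 44004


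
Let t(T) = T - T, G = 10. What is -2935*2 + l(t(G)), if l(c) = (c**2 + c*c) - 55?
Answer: -5925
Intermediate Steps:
t(T) = 0
l(c) = -55 + 2*c**2 (l(c) = (c**2 + c**2) - 55 = 2*c**2 - 55 = -55 + 2*c**2)
-2935*2 + l(t(G)) = -2935*2 + (-55 + 2*0**2) = -5870 + (-55 + 2*0) = -5870 + (-55 + 0) = -5870 - 55 = -5925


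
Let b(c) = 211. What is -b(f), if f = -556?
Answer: -211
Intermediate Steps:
-b(f) = -1*211 = -211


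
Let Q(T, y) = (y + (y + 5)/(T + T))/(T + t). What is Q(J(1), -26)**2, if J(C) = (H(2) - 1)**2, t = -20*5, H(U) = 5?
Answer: 727609/7225344 ≈ 0.10070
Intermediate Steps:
t = -100
J(C) = 16 (J(C) = (5 - 1)**2 = 4**2 = 16)
Q(T, y) = (y + (5 + y)/(2*T))/(-100 + T) (Q(T, y) = (y + (y + 5)/(T + T))/(T - 100) = (y + (5 + y)/((2*T)))/(-100 + T) = (y + (5 + y)*(1/(2*T)))/(-100 + T) = (y + (5 + y)/(2*T))/(-100 + T))
Q(J(1), -26)**2 = ((1/2)*(5 - 26 + 2*16*(-26))/(16*(-100 + 16)))**2 = ((1/2)*(1/16)*(5 - 26 - 832)/(-84))**2 = ((1/2)*(1/16)*(-1/84)*(-853))**2 = (853/2688)**2 = 727609/7225344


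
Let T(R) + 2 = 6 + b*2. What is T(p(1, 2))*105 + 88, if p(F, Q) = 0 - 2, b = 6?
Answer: 1768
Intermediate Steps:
p(F, Q) = -2
T(R) = 16 (T(R) = -2 + (6 + 6*2) = -2 + (6 + 12) = -2 + 18 = 16)
T(p(1, 2))*105 + 88 = 16*105 + 88 = 1680 + 88 = 1768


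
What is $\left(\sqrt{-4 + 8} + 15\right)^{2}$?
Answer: $289$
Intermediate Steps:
$\left(\sqrt{-4 + 8} + 15\right)^{2} = \left(\sqrt{4} + 15\right)^{2} = \left(2 + 15\right)^{2} = 17^{2} = 289$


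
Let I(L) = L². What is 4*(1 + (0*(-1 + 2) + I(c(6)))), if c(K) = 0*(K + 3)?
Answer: 4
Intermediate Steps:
c(K) = 0 (c(K) = 0*(3 + K) = 0)
4*(1 + (0*(-1 + 2) + I(c(6)))) = 4*(1 + (0*(-1 + 2) + 0²)) = 4*(1 + (0*1 + 0)) = 4*(1 + (0 + 0)) = 4*(1 + 0) = 4*1 = 4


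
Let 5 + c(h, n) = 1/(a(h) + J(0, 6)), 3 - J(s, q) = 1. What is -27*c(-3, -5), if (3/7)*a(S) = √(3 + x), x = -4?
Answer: 10989/85 + 567*I/85 ≈ 129.28 + 6.6706*I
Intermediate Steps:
J(s, q) = 2 (J(s, q) = 3 - 1*1 = 3 - 1 = 2)
a(S) = 7*I/3 (a(S) = 7*√(3 - 4)/3 = 7*√(-1)/3 = 7*I/3)
c(h, n) = -5 + 9*(2 - 7*I/3)/85 (c(h, n) = -5 + 1/(7*I/3 + 2) = -5 + 1/(2 + 7*I/3) = -5 + 9*(2 - 7*I/3)/85)
-27*c(-3, -5) = -27*(-407/85 - 21*I/85) = 10989/85 + 567*I/85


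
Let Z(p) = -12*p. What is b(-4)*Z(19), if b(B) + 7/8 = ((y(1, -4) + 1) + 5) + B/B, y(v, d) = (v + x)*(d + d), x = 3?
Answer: 11799/2 ≈ 5899.5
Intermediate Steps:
y(v, d) = 2*d*(3 + v) (y(v, d) = (v + 3)*(d + d) = (3 + v)*(2*d) = 2*d*(3 + v))
b(B) = -207/8 (b(B) = -7/8 + (((2*(-4)*(3 + 1) + 1) + 5) + B/B) = -7/8 + (((2*(-4)*4 + 1) + 5) + 1) = -7/8 + (((-32 + 1) + 5) + 1) = -7/8 + ((-31 + 5) + 1) = -7/8 + (-26 + 1) = -7/8 - 25 = -207/8)
b(-4)*Z(19) = -(-621)*19/2 = -207/8*(-228) = 11799/2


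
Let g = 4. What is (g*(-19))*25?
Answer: -1900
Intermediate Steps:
(g*(-19))*25 = (4*(-19))*25 = -76*25 = -1900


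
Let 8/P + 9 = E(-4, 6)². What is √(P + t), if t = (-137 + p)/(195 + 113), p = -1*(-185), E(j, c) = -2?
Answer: 2*I*√53515/385 ≈ 1.2017*I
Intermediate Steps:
p = 185
P = -8/5 (P = 8/(-9 + (-2)²) = 8/(-9 + 4) = 8/(-5) = 8*(-⅕) = -8/5 ≈ -1.6000)
t = 12/77 (t = (-137 + 185)/(195 + 113) = 48/308 = 48*(1/308) = 12/77 ≈ 0.15584)
√(P + t) = √(-8/5 + 12/77) = √(-556/385) = 2*I*√53515/385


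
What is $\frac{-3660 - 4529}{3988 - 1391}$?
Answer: $- \frac{8189}{2597} \approx -3.1533$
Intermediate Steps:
$\frac{-3660 - 4529}{3988 - 1391} = - \frac{8189}{2597}$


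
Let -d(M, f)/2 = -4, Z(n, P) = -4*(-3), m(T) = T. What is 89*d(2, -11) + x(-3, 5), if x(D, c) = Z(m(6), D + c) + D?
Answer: 721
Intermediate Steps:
Z(n, P) = 12
d(M, f) = 8 (d(M, f) = -2*(-4) = 8)
x(D, c) = 12 + D
89*d(2, -11) + x(-3, 5) = 89*8 + (12 - 3) = 712 + 9 = 721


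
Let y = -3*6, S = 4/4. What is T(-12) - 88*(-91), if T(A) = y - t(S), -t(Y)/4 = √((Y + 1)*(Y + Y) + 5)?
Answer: 8002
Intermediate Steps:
S = 1 (S = 4*(¼) = 1)
y = -18
t(Y) = -4*√(5 + 2*Y*(1 + Y)) (t(Y) = -4*√((Y + 1)*(Y + Y) + 5) = -4*√((1 + Y)*(2*Y) + 5) = -4*√(2*Y*(1 + Y) + 5) = -4*√(5 + 2*Y*(1 + Y)))
T(A) = -6 (T(A) = -18 - (-4)*√(5 + 2*1 + 2*1²) = -18 - (-4)*√(5 + 2 + 2*1) = -18 - (-4)*√(5 + 2 + 2) = -18 - (-4)*√9 = -18 - (-4)*3 = -18 - 1*(-12) = -18 + 12 = -6)
T(-12) - 88*(-91) = -6 - 88*(-91) = -6 + 8008 = 8002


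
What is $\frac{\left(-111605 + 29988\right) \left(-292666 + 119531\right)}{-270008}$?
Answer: $- \frac{14130759295}{270008} \approx -52335.0$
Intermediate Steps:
$\frac{\left(-111605 + 29988\right) \left(-292666 + 119531\right)}{-270008} = \left(-81617\right) \left(-173135\right) \left(- \frac{1}{270008}\right) = 14130759295 \left(- \frac{1}{270008}\right) = - \frac{14130759295}{270008}$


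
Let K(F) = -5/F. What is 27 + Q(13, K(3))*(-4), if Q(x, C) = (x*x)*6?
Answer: -4029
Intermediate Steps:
Q(x, C) = 6*x² (Q(x, C) = x²*6 = 6*x²)
27 + Q(13, K(3))*(-4) = 27 + (6*13²)*(-4) = 27 + (6*169)*(-4) = 27 + 1014*(-4) = 27 - 4056 = -4029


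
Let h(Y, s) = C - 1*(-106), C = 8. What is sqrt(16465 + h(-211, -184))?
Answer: sqrt(16579) ≈ 128.76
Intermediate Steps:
h(Y, s) = 114 (h(Y, s) = 8 - 1*(-106) = 8 + 106 = 114)
sqrt(16465 + h(-211, -184)) = sqrt(16465 + 114) = sqrt(16579)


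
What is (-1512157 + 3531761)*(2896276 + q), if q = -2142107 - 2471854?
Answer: -3469043496740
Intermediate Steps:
q = -4613961
(-1512157 + 3531761)*(2896276 + q) = (-1512157 + 3531761)*(2896276 - 4613961) = 2019604*(-1717685) = -3469043496740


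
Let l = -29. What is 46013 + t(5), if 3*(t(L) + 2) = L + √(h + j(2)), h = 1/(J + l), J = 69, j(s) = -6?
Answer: 138038/3 + I*√2390/60 ≈ 46013.0 + 0.81479*I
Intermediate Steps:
h = 1/40 (h = 1/(69 - 29) = 1/40 ≈ 0.025000)
t(L) = -2 + L/3 + I*√2390/60 (t(L) = -2 + (L + √(1/40 - 6))/3 = -2 + (L + √(-239/40))/3 = -2 + (L + I*√2390/20)/3 = -2 + (L/3 + I*√2390/60) = -2 + L/3 + I*√2390/60)
46013 + t(5) = 46013 + (-2 + (⅓)*5 + I*√2390/60) = 46013 + (-2 + 5/3 + I*√2390/60) = 46013 + (-⅓ + I*√2390/60) = 138038/3 + I*√2390/60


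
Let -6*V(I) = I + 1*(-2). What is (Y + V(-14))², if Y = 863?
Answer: 6744409/9 ≈ 7.4938e+5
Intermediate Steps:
V(I) = ⅓ - I/6 (V(I) = -(I + 1*(-2))/6 = -(I - 2)/6 = -(-2 + I)/6 = ⅓ - I/6)
(Y + V(-14))² = (863 + (⅓ - ⅙*(-14)))² = (863 + (⅓ + 7/3))² = (863 + 8/3)² = (2597/3)² = 6744409/9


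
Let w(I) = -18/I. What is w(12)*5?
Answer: -15/2 ≈ -7.5000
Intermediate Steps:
w(12)*5 = -18/12*5 = -18*1/12*5 = -3/2*5 = -15/2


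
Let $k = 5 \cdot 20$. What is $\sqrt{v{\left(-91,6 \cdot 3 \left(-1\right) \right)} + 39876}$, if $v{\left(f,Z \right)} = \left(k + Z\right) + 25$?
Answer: $\sqrt{39983} \approx 199.96$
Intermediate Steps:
$k = 100$
$v{\left(f,Z \right)} = 125 + Z$ ($v{\left(f,Z \right)} = \left(100 + Z\right) + 25 = 125 + Z$)
$\sqrt{v{\left(-91,6 \cdot 3 \left(-1\right) \right)} + 39876} = \sqrt{\left(125 + 6 \cdot 3 \left(-1\right)\right) + 39876} = \sqrt{\left(125 + 18 \left(-1\right)\right) + 39876} = \sqrt{\left(125 - 18\right) + 39876} = \sqrt{107 + 39876} = \sqrt{39983}$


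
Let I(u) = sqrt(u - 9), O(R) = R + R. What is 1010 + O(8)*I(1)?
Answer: 1010 + 32*I*sqrt(2) ≈ 1010.0 + 45.255*I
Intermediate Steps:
O(R) = 2*R
I(u) = sqrt(-9 + u)
1010 + O(8)*I(1) = 1010 + (2*8)*sqrt(-9 + 1) = 1010 + 16*sqrt(-8) = 1010 + 16*(2*I*sqrt(2)) = 1010 + 32*I*sqrt(2)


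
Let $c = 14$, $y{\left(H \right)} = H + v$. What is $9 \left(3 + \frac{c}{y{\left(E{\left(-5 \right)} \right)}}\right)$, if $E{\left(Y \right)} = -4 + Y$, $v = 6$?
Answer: $-15$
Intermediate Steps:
$y{\left(H \right)} = 6 + H$ ($y{\left(H \right)} = H + 6 = 6 + H$)
$9 \left(3 + \frac{c}{y{\left(E{\left(-5 \right)} \right)}}\right) = 9 \left(3 + \frac{14}{6 - 9}\right) = 9 \left(3 + \frac{14}{-3}\right) = 9 \left(3 + 14 \left(- \frac{1}{3}\right)\right) = 9 \left(3 - \frac{14}{3}\right) = 9 \left(- \frac{5}{3}\right) = -15$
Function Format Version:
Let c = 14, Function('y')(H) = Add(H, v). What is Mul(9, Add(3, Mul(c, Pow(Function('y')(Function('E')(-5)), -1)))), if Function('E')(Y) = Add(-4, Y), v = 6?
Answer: -15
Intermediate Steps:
Function('y')(H) = Add(6, H) (Function('y')(H) = Add(H, 6) = Add(6, H))
Mul(9, Add(3, Mul(c, Pow(Function('y')(Function('E')(-5)), -1)))) = Mul(9, Add(3, Mul(14, Pow(Add(6, Add(-4, -5)), -1)))) = Mul(9, Add(3, Mul(14, Pow(Add(6, -9), -1)))) = Mul(9, Add(3, Mul(14, Pow(-3, -1)))) = Mul(9, Add(3, Mul(14, Rational(-1, 3)))) = Mul(9, Add(3, Rational(-14, 3))) = Mul(9, Rational(-5, 3)) = -15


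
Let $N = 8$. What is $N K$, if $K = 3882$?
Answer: $31056$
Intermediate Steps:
$N K = 8 \cdot 3882 = 31056$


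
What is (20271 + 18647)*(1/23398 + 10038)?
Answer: 4570318303375/11699 ≈ 3.9066e+8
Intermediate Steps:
(20271 + 18647)*(1/23398 + 10038) = 38918*(1/23398 + 10038) = 38918*(234869125/23398) = 4570318303375/11699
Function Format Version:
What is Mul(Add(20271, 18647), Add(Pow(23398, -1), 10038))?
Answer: Rational(4570318303375, 11699) ≈ 3.9066e+8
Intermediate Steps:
Mul(Add(20271, 18647), Add(Pow(23398, -1), 10038)) = Mul(38918, Add(Rational(1, 23398), 10038)) = Mul(38918, Rational(234869125, 23398)) = Rational(4570318303375, 11699)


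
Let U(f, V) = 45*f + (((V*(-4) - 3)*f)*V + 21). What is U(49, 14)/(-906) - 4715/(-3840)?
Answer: 1679379/38656 ≈ 43.444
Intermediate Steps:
U(f, V) = 21 + 45*f + V*f*(-3 - 4*V) (U(f, V) = 45*f + (((-4*V - 3)*f)*V + 21) = 45*f + (((-3 - 4*V)*f)*V + 21) = 45*f + ((f*(-3 - 4*V))*V + 21) = 45*f + (V*f*(-3 - 4*V) + 21) = 45*f + (21 + V*f*(-3 - 4*V)) = 21 + 45*f + V*f*(-3 - 4*V))
U(49, 14)/(-906) - 4715/(-3840) = (21 + 45*49 - 4*49*14**2 - 3*14*49)/(-906) - 4715/(-3840) = (21 + 2205 - 4*49*196 - 2058)*(-1/906) - 4715*(-1/3840) = (21 + 2205 - 38416 - 2058)*(-1/906) + 943/768 = -38248*(-1/906) + 943/768 = 19124/453 + 943/768 = 1679379/38656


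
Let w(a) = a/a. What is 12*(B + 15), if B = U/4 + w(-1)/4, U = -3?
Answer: 174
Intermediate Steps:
w(a) = 1
B = -½ (B = -3/4 + 1/4 = -3*¼ + 1*(¼) = -¾ + ¼ = -½ ≈ -0.50000)
12*(B + 15) = 12*(-½ + 15) = 12*(29/2) = 174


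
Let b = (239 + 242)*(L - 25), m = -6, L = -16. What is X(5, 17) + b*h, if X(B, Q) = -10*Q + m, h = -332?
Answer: 6547196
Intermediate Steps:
b = -19721 (b = (239 + 242)*(-16 - 25) = 481*(-41) = -19721)
X(B, Q) = -6 - 10*Q (X(B, Q) = -10*Q - 6 = -6 - 10*Q)
X(5, 17) + b*h = (-6 - 10*17) - 19721*(-332) = (-6 - 170) + 6547372 = -176 + 6547372 = 6547196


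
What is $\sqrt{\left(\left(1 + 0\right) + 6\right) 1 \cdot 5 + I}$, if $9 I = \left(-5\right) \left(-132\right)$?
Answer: $\frac{5 \sqrt{39}}{3} \approx 10.408$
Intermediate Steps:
$I = \frac{220}{3}$ ($I = \frac{\left(-5\right) \left(-132\right)}{9} = \frac{1}{9} \cdot 660 = \frac{220}{3} \approx 73.333$)
$\sqrt{\left(\left(1 + 0\right) + 6\right) 1 \cdot 5 + I} = \sqrt{\left(\left(1 + 0\right) + 6\right) 1 \cdot 5 + \frac{220}{3}} = \sqrt{\left(1 + 6\right) 1 \cdot 5 + \frac{220}{3}} = \sqrt{7 \cdot 1 \cdot 5 + \frac{220}{3}} = \sqrt{7 \cdot 5 + \frac{220}{3}} = \sqrt{35 + \frac{220}{3}} = \sqrt{\frac{325}{3}} = \frac{5 \sqrt{39}}{3}$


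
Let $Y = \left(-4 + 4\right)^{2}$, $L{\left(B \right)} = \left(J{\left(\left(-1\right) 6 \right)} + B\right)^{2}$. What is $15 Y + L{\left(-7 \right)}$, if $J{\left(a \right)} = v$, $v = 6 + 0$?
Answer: $1$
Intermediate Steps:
$v = 6$
$J{\left(a \right)} = 6$
$L{\left(B \right)} = \left(6 + B\right)^{2}$
$Y = 0$ ($Y = 0^{2} = 0$)
$15 Y + L{\left(-7 \right)} = 15 \cdot 0 + \left(6 - 7\right)^{2} = 0 + \left(-1\right)^{2} = 0 + 1 = 1$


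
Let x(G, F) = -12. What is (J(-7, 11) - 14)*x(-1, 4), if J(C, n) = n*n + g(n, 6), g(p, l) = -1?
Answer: -1272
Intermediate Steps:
J(C, n) = -1 + n² (J(C, n) = n*n - 1 = n² - 1 = -1 + n²)
(J(-7, 11) - 14)*x(-1, 4) = ((-1 + 11²) - 14)*(-12) = ((-1 + 121) - 14)*(-12) = (120 - 14)*(-12) = 106*(-12) = -1272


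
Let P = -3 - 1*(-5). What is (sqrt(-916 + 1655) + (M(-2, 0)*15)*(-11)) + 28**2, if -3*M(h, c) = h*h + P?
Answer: 1114 + sqrt(739) ≈ 1141.2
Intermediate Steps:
P = 2 (P = -3 + 5 = 2)
M(h, c) = -2/3 - h**2/3 (M(h, c) = -(h*h + 2)/3 = -(h**2 + 2)/3 = -(2 + h**2)/3 = -2/3 - h**2/3)
(sqrt(-916 + 1655) + (M(-2, 0)*15)*(-11)) + 28**2 = (sqrt(-916 + 1655) + ((-2/3 - 1/3*(-2)**2)*15)*(-11)) + 28**2 = (sqrt(739) + ((-2/3 - 1/3*4)*15)*(-11)) + 784 = (sqrt(739) + ((-2/3 - 4/3)*15)*(-11)) + 784 = (sqrt(739) - 2*15*(-11)) + 784 = (sqrt(739) - 30*(-11)) + 784 = (sqrt(739) + 330) + 784 = (330 + sqrt(739)) + 784 = 1114 + sqrt(739)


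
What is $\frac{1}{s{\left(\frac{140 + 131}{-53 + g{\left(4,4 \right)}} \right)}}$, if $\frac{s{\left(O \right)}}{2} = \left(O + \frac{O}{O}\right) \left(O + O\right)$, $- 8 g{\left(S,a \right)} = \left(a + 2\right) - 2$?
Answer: $\frac{11449}{943080} \approx 0.01214$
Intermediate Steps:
$g{\left(S,a \right)} = - \frac{a}{8}$ ($g{\left(S,a \right)} = - \frac{\left(a + 2\right) - 2}{8} = - \frac{\left(2 + a\right) - 2}{8} = - \frac{a}{8}$)
$s{\left(O \right)} = 4 O \left(1 + O\right)$ ($s{\left(O \right)} = 2 \left(O + \frac{O}{O}\right) \left(O + O\right) = 2 \left(O + 1\right) 2 O = 2 \left(1 + O\right) 2 O = 2 \cdot 2 O \left(1 + O\right) = 4 O \left(1 + O\right)$)
$\frac{1}{s{\left(\frac{140 + 131}{-53 + g{\left(4,4 \right)}} \right)}} = \frac{1}{4 \frac{140 + 131}{-53 - \frac{1}{2}} \left(1 + \frac{140 + 131}{-53 - \frac{1}{2}}\right)} = \frac{1}{4 \frac{271}{-53 - \frac{1}{2}} \left(1 + \frac{271}{-53 - \frac{1}{2}}\right)} = \frac{1}{4 \frac{271}{- \frac{107}{2}} \left(1 + \frac{271}{- \frac{107}{2}}\right)} = \frac{1}{4 \cdot 271 \left(- \frac{2}{107}\right) \left(1 + 271 \left(- \frac{2}{107}\right)\right)} = \frac{1}{4 \left(- \frac{542}{107}\right) \left(1 - \frac{542}{107}\right)} = \frac{1}{4 \left(- \frac{542}{107}\right) \left(- \frac{435}{107}\right)} = \frac{1}{\frac{943080}{11449}} = \frac{11449}{943080}$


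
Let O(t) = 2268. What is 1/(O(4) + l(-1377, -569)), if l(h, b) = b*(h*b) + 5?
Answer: -1/445816624 ≈ -2.2431e-9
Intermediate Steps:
l(h, b) = 5 + h*b² (l(h, b) = b*(b*h) + 5 = h*b² + 5 = 5 + h*b²)
1/(O(4) + l(-1377, -569)) = 1/(2268 + (5 - 1377*(-569)²)) = 1/(2268 + (5 - 1377*323761)) = 1/(2268 + (5 - 445818897)) = 1/(2268 - 445818892) = 1/(-445816624) = -1/445816624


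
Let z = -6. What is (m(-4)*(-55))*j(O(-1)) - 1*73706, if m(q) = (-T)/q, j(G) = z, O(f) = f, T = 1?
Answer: -147247/2 ≈ -73624.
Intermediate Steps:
j(G) = -6
m(q) = -1/q (m(q) = (-1*1)/q = -1/q)
(m(-4)*(-55))*j(O(-1)) - 1*73706 = (-1/(-4)*(-55))*(-6) - 1*73706 = (-1*(-1/4)*(-55))*(-6) - 73706 = ((1/4)*(-55))*(-6) - 73706 = -55/4*(-6) - 73706 = 165/2 - 73706 = -147247/2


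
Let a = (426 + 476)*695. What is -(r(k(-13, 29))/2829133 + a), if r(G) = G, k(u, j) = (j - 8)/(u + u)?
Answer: -46112434845599/73557458 ≈ -6.2689e+5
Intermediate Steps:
k(u, j) = (-8 + j)/(2*u) (k(u, j) = (-8 + j)/((2*u)) = (-8 + j)*(1/(2*u)) = (-8 + j)/(2*u))
a = 626890 (a = 902*695 = 626890)
-(r(k(-13, 29))/2829133 + a) = -(((½)*(-8 + 29)/(-13))/2829133 + 626890) = -(((½)*(-1/13)*21)*(1/2829133) + 626890) = -(-21/26*1/2829133 + 626890) = -(-21/73557458 + 626890) = -1*46112434845599/73557458 = -46112434845599/73557458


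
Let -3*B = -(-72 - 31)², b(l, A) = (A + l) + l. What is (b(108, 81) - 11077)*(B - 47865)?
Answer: 1433589080/3 ≈ 4.7786e+8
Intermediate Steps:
b(l, A) = A + 2*l
B = 10609/3 (B = -(-1)*(-72 - 31)²/3 = -(-1)*(-103)²/3 = -(-1)*10609/3 = -⅓*(-10609) = 10609/3 ≈ 3536.3)
(b(108, 81) - 11077)*(B - 47865) = ((81 + 2*108) - 11077)*(10609/3 - 47865) = ((81 + 216) - 11077)*(-132986/3) = (297 - 11077)*(-132986/3) = -10780*(-132986/3) = 1433589080/3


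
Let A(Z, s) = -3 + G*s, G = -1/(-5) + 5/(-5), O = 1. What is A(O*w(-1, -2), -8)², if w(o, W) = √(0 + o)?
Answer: 289/25 ≈ 11.560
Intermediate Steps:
G = -⅘ (G = -1*(-⅕) + 5*(-⅕) = ⅕ - 1 = -⅘ ≈ -0.80000)
w(o, W) = √o
A(Z, s) = -3 - 4*s/5
A(O*w(-1, -2), -8)² = (-3 - ⅘*(-8))² = (-3 + 32/5)² = (17/5)² = 289/25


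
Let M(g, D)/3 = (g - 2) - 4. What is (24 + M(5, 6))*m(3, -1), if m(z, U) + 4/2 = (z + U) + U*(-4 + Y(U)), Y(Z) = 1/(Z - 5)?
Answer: 175/2 ≈ 87.500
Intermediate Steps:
Y(Z) = 1/(-5 + Z)
M(g, D) = -18 + 3*g (M(g, D) = 3*((g - 2) - 4) = 3*((-2 + g) - 4) = 3*(-6 + g) = -18 + 3*g)
m(z, U) = -2 + U + z + U*(-4 + 1/(-5 + U)) (m(z, U) = -2 + ((z + U) + U*(-4 + 1/(-5 + U))) = -2 + ((U + z) + U*(-4 + 1/(-5 + U))) = -2 + (U + z + U*(-4 + 1/(-5 + U))) = -2 + U + z + U*(-4 + 1/(-5 + U)))
(24 + M(5, 6))*m(3, -1) = (24 + (-18 + 3*5))*((-1 + (-5 - 1)*(-2 + 3 - 3*(-1)))/(-5 - 1)) = (24 + (-18 + 15))*((-1 - 6*(-2 + 3 + 3))/(-6)) = (24 - 3)*(-(-1 - 6*4)/6) = 21*(-(-1 - 24)/6) = 21*(-⅙*(-25)) = 21*(25/6) = 175/2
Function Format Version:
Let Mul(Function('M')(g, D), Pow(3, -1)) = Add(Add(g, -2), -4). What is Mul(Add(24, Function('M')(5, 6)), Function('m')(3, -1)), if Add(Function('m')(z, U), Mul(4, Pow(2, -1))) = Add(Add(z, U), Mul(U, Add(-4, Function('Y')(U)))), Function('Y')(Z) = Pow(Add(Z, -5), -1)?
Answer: Rational(175, 2) ≈ 87.500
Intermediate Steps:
Function('Y')(Z) = Pow(Add(-5, Z), -1)
Function('M')(g, D) = Add(-18, Mul(3, g)) (Function('M')(g, D) = Mul(3, Add(Add(g, -2), -4)) = Mul(3, Add(Add(-2, g), -4)) = Mul(3, Add(-6, g)) = Add(-18, Mul(3, g)))
Function('m')(z, U) = Add(-2, U, z, Mul(U, Add(-4, Pow(Add(-5, U), -1)))) (Function('m')(z, U) = Add(-2, Add(Add(z, U), Mul(U, Add(-4, Pow(Add(-5, U), -1))))) = Add(-2, Add(Add(U, z), Mul(U, Add(-4, Pow(Add(-5, U), -1))))) = Add(-2, Add(U, z, Mul(U, Add(-4, Pow(Add(-5, U), -1))))) = Add(-2, U, z, Mul(U, Add(-4, Pow(Add(-5, U), -1)))))
Mul(Add(24, Function('M')(5, 6)), Function('m')(3, -1)) = Mul(Add(24, Add(-18, Mul(3, 5))), Mul(Pow(Add(-5, -1), -1), Add(-1, Mul(Add(-5, -1), Add(-2, 3, Mul(-3, -1)))))) = Mul(Add(24, Add(-18, 15)), Mul(Pow(-6, -1), Add(-1, Mul(-6, Add(-2, 3, 3))))) = Mul(Add(24, -3), Mul(Rational(-1, 6), Add(-1, Mul(-6, 4)))) = Mul(21, Mul(Rational(-1, 6), Add(-1, -24))) = Mul(21, Mul(Rational(-1, 6), -25)) = Mul(21, Rational(25, 6)) = Rational(175, 2)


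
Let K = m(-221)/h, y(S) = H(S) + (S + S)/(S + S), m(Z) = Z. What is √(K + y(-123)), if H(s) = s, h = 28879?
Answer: I*√101753972461/28879 ≈ 11.046*I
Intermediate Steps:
y(S) = 1 + S (y(S) = S + (S + S)/(S + S) = S + (2*S)/((2*S)) = S + (2*S)*(1/(2*S)) = S + 1 = 1 + S)
K = -221/28879 ≈ -0.0076526
√(K + y(-123)) = √(-221/28879 + (1 - 123)) = √(-221/28879 - 122) = √(-3523459/28879) = I*√101753972461/28879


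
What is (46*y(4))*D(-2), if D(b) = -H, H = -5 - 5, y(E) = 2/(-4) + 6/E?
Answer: 460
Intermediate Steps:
y(E) = -½ + 6/E (y(E) = 2*(-¼) + 6/E = -½ + 6/E)
H = -10
D(b) = 10 (D(b) = -1*(-10) = 10)
(46*y(4))*D(-2) = (46*((½)*(12 - 1*4)/4))*10 = (46*((½)*(¼)*(12 - 4)))*10 = (46*((½)*(¼)*8))*10 = (46*1)*10 = 46*10 = 460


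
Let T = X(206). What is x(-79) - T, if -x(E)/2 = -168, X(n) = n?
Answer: 130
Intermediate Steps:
x(E) = 336 (x(E) = -2*(-168) = 336)
T = 206
x(-79) - T = 336 - 1*206 = 336 - 206 = 130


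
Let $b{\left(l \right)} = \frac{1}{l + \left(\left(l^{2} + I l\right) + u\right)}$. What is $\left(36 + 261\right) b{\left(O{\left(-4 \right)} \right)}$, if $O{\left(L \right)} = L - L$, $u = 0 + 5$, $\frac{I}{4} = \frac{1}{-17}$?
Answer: $\frac{297}{5} \approx 59.4$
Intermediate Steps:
$I = - \frac{4}{17}$ ($I = \frac{4}{-17} = 4 \left(- \frac{1}{17}\right) = - \frac{4}{17} \approx -0.23529$)
$u = 5$
$O{\left(L \right)} = 0$
$b{\left(l \right)} = \frac{1}{5 + l^{2} + \frac{13 l}{17}}$ ($b{\left(l \right)} = \frac{1}{l + \left(\left(l^{2} - \frac{4 l}{17}\right) + 5\right)} = \frac{1}{l + \left(5 + l^{2} - \frac{4 l}{17}\right)} = \frac{1}{5 + l^{2} + \frac{13 l}{17}}$)
$\left(36 + 261\right) b{\left(O{\left(-4 \right)} \right)} = \left(36 + 261\right) \frac{17}{85 + 13 \cdot 0 + 17 \cdot 0^{2}} = 297 \frac{17}{85 + 0 + 17 \cdot 0} = 297 \frac{17}{85 + 0 + 0} = 297 \cdot \frac{17}{85} = 297 \cdot 17 \cdot \frac{1}{85} = 297 \cdot \frac{1}{5} = \frac{297}{5}$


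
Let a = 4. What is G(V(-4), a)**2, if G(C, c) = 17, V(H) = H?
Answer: 289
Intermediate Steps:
G(V(-4), a)**2 = 17**2 = 289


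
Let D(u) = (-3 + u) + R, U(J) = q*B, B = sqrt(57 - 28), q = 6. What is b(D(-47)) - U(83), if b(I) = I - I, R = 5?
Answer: -6*sqrt(29) ≈ -32.311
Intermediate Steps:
B = sqrt(29) ≈ 5.3852
U(J) = 6*sqrt(29)
D(u) = 2 + u (D(u) = (-3 + u) + 5 = 2 + u)
b(I) = 0
b(D(-47)) - U(83) = 0 - 6*sqrt(29) = -6*sqrt(29)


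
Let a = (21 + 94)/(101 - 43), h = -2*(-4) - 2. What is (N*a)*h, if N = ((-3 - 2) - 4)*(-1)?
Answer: 3105/29 ≈ 107.07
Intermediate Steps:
h = 6 (h = 8 - 2 = 6)
N = 9 (N = (-5 - 4)*(-1) = -9*(-1) = 9)
a = 115/58 ≈ 1.9828
(N*a)*h = (9*(115/58))*6 = (1035/58)*6 = 3105/29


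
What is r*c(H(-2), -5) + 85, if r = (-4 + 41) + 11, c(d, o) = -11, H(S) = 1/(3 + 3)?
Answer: -443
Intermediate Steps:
H(S) = 1/6
r = 48 (r = 37 + 11 = 48)
r*c(H(-2), -5) + 85 = 48*(-11) + 85 = -528 + 85 = -443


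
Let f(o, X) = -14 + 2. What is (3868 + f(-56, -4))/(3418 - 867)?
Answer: 3856/2551 ≈ 1.5116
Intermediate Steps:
f(o, X) = -12
(3868 + f(-56, -4))/(3418 - 867) = (3868 - 12)/(3418 - 867) = 3856/2551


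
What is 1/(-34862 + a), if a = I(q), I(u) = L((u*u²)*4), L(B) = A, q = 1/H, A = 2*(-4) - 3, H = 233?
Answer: -1/34873 ≈ -2.8675e-5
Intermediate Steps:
A = -11 (A = -8 - 3 = -11)
q = 1/233 ≈ 0.0042918
L(B) = -11
I(u) = -11
a = -11
1/(-34862 + a) = 1/(-34862 - 11) = 1/(-34873) = -1/34873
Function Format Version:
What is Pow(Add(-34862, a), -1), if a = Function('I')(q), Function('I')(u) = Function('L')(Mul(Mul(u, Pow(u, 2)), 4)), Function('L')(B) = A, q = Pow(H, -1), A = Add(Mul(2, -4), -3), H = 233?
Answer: Rational(-1, 34873) ≈ -2.8675e-5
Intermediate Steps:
A = -11 (A = Add(-8, -3) = -11)
q = Rational(1, 233) (q = Pow(233, -1) = Rational(1, 233) ≈ 0.0042918)
Function('L')(B) = -11
Function('I')(u) = -11
a = -11
Pow(Add(-34862, a), -1) = Pow(Add(-34862, -11), -1) = Pow(-34873, -1) = Rational(-1, 34873)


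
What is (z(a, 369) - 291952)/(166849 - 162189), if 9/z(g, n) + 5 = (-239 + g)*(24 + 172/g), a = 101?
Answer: -20947731353/334357796 ≈ -62.651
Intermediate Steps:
z(g, n) = 9/(-5 + (-239 + g)*(24 + 172/g))
(z(a, 369) - 291952)/(166849 - 162189) = (9*101/(-41108 - 5569*101 + 24*101²) - 291952)/(166849 - 162189) = (9*101/(-41108 - 562469 + 24*10201) - 291952)/4660 = (9*101/(-41108 - 562469 + 244824) - 291952)*(1/4660) = (9*101/(-358753) - 291952)*(1/4660) = (9*101*(-1/358753) - 291952)*(1/4660) = (-909/358753 - 291952)*(1/4660) = -104738656765/358753*1/4660 = -20947731353/334357796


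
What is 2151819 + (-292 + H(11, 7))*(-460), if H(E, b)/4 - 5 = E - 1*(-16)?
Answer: 2227259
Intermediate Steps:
H(E, b) = 84 + 4*E (H(E, b) = 20 + 4*(E - 1*(-16)) = 20 + 4*(E + 16) = 20 + 4*(16 + E) = 20 + (64 + 4*E) = 84 + 4*E)
2151819 + (-292 + H(11, 7))*(-460) = 2151819 + (-292 + (84 + 4*11))*(-460) = 2151819 + (-292 + (84 + 44))*(-460) = 2151819 + (-292 + 128)*(-460) = 2151819 - 164*(-460) = 2151819 + 75440 = 2227259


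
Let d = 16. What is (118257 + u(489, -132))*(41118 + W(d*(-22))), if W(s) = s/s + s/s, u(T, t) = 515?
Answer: 4883904640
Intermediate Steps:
W(s) = 2 (W(s) = 1 + 1 = 2)
(118257 + u(489, -132))*(41118 + W(d*(-22))) = (118257 + 515)*(41118 + 2) = 118772*41120 = 4883904640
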